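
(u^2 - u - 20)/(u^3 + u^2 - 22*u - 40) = 1/(u + 2)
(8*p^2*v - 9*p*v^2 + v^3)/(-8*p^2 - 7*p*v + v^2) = v*(-p + v)/(p + v)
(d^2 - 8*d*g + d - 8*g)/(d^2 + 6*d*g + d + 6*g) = (d - 8*g)/(d + 6*g)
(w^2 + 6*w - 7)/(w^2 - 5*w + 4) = (w + 7)/(w - 4)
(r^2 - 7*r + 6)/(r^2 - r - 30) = (r - 1)/(r + 5)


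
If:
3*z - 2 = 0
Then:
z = 2/3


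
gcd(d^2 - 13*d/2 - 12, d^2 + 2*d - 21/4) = 1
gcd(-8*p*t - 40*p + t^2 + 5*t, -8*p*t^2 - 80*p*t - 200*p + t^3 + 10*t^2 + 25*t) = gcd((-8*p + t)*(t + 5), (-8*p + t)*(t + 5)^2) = 8*p*t + 40*p - t^2 - 5*t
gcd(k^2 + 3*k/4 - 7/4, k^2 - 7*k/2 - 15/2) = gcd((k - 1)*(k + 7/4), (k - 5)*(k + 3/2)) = 1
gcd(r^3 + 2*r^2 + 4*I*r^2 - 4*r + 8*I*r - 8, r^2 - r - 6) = r + 2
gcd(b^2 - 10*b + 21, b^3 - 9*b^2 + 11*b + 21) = b^2 - 10*b + 21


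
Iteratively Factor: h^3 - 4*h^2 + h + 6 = (h - 3)*(h^2 - h - 2) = (h - 3)*(h + 1)*(h - 2)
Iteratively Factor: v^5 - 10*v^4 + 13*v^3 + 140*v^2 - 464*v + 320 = (v - 5)*(v^4 - 5*v^3 - 12*v^2 + 80*v - 64) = (v - 5)*(v - 4)*(v^3 - v^2 - 16*v + 16) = (v - 5)*(v - 4)*(v + 4)*(v^2 - 5*v + 4) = (v - 5)*(v - 4)*(v - 1)*(v + 4)*(v - 4)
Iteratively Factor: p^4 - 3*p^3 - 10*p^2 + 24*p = (p)*(p^3 - 3*p^2 - 10*p + 24) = p*(p + 3)*(p^2 - 6*p + 8) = p*(p - 4)*(p + 3)*(p - 2)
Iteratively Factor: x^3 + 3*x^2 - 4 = (x + 2)*(x^2 + x - 2) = (x - 1)*(x + 2)*(x + 2)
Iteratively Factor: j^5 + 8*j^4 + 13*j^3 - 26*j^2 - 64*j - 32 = (j + 4)*(j^4 + 4*j^3 - 3*j^2 - 14*j - 8) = (j + 1)*(j + 4)*(j^3 + 3*j^2 - 6*j - 8) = (j + 1)^2*(j + 4)*(j^2 + 2*j - 8) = (j - 2)*(j + 1)^2*(j + 4)*(j + 4)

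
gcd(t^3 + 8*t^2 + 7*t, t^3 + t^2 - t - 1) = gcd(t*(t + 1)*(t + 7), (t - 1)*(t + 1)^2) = t + 1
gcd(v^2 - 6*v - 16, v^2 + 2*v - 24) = 1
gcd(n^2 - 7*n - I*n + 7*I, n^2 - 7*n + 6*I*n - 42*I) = n - 7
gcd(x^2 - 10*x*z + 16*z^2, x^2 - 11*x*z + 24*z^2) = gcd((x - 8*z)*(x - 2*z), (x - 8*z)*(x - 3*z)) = x - 8*z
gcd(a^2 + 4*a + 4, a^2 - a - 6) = a + 2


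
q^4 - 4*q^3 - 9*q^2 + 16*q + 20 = (q - 5)*(q - 2)*(q + 1)*(q + 2)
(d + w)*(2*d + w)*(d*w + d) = 2*d^3*w + 2*d^3 + 3*d^2*w^2 + 3*d^2*w + d*w^3 + d*w^2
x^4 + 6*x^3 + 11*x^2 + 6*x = x*(x + 1)*(x + 2)*(x + 3)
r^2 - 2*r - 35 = (r - 7)*(r + 5)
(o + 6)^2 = o^2 + 12*o + 36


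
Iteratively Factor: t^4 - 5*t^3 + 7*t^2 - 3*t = (t)*(t^3 - 5*t^2 + 7*t - 3) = t*(t - 3)*(t^2 - 2*t + 1) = t*(t - 3)*(t - 1)*(t - 1)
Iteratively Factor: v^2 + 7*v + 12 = (v + 3)*(v + 4)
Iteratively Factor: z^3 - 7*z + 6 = (z - 2)*(z^2 + 2*z - 3) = (z - 2)*(z - 1)*(z + 3)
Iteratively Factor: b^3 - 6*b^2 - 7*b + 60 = (b + 3)*(b^2 - 9*b + 20) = (b - 5)*(b + 3)*(b - 4)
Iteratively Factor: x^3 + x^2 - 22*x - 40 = (x + 4)*(x^2 - 3*x - 10) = (x - 5)*(x + 4)*(x + 2)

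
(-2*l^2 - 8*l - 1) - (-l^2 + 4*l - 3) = -l^2 - 12*l + 2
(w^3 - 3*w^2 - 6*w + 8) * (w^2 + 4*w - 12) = w^5 + w^4 - 30*w^3 + 20*w^2 + 104*w - 96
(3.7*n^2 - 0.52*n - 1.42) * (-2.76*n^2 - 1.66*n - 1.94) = -10.212*n^4 - 4.7068*n^3 - 2.3956*n^2 + 3.366*n + 2.7548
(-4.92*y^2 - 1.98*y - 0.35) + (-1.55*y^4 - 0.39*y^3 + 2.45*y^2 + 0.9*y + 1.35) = -1.55*y^4 - 0.39*y^3 - 2.47*y^2 - 1.08*y + 1.0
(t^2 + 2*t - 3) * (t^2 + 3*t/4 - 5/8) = t^4 + 11*t^3/4 - 17*t^2/8 - 7*t/2 + 15/8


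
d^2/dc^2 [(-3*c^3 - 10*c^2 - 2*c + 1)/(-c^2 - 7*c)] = 2*(79*c^3 - 3*c^2 - 21*c - 49)/(c^3*(c^3 + 21*c^2 + 147*c + 343))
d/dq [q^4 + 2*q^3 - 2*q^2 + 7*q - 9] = 4*q^3 + 6*q^2 - 4*q + 7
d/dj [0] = 0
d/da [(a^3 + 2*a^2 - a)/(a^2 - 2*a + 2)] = (a^4 - 4*a^3 + 3*a^2 + 8*a - 2)/(a^4 - 4*a^3 + 8*a^2 - 8*a + 4)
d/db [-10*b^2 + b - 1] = 1 - 20*b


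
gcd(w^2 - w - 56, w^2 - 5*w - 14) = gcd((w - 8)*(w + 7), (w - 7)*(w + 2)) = 1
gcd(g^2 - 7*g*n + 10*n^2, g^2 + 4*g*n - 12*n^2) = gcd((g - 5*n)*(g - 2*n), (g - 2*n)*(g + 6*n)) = g - 2*n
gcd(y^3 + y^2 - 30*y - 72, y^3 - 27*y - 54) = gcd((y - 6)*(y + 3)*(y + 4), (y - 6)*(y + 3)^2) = y^2 - 3*y - 18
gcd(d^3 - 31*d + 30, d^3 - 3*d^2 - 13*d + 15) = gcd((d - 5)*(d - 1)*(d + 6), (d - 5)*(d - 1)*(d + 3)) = d^2 - 6*d + 5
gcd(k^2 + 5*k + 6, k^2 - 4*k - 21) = k + 3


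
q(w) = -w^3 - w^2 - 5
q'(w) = -3*w^2 - 2*w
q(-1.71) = -2.92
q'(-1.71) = -5.35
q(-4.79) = 81.96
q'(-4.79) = -59.25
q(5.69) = -221.60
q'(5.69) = -108.51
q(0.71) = -5.86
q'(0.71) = -2.93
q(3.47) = -58.82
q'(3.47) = -43.06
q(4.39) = -108.88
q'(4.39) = -66.60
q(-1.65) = -3.23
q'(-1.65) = -4.87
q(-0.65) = -5.15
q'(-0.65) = 0.03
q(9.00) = -815.00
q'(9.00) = -261.00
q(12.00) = -1877.00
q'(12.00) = -456.00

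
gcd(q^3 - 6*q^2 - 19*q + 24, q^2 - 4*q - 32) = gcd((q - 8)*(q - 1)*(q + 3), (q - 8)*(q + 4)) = q - 8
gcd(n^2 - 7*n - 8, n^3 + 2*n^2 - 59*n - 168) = n - 8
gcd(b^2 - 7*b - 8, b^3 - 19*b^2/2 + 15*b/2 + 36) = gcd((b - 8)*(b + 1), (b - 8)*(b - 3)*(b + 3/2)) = b - 8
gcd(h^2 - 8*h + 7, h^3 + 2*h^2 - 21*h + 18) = h - 1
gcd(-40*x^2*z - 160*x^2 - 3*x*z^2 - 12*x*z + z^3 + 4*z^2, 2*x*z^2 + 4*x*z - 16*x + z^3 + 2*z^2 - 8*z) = z + 4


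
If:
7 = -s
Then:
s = -7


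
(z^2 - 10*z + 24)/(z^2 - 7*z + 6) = (z - 4)/(z - 1)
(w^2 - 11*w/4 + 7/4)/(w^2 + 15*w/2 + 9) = (4*w^2 - 11*w + 7)/(2*(2*w^2 + 15*w + 18))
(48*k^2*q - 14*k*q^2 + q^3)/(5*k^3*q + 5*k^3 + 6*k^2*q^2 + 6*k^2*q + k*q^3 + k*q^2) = q*(48*k^2 - 14*k*q + q^2)/(k*(5*k^2*q + 5*k^2 + 6*k*q^2 + 6*k*q + q^3 + q^2))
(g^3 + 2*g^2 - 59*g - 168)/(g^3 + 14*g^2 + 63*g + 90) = (g^2 - g - 56)/(g^2 + 11*g + 30)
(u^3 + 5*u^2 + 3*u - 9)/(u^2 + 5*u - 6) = (u^2 + 6*u + 9)/(u + 6)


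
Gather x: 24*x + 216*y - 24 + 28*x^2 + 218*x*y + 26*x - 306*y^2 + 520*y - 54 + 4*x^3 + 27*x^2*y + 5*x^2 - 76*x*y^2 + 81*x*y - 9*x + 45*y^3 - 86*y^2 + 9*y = 4*x^3 + x^2*(27*y + 33) + x*(-76*y^2 + 299*y + 41) + 45*y^3 - 392*y^2 + 745*y - 78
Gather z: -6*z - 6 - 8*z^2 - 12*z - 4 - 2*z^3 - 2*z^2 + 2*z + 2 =-2*z^3 - 10*z^2 - 16*z - 8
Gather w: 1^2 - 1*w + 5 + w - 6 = 0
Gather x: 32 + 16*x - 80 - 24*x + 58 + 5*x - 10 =-3*x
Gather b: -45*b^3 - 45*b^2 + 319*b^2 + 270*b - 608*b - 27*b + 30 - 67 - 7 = -45*b^3 + 274*b^2 - 365*b - 44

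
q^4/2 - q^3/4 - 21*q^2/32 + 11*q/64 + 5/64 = (q/2 + 1/2)*(q - 5/4)*(q - 1/2)*(q + 1/4)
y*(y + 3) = y^2 + 3*y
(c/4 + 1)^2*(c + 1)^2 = c^4/16 + 5*c^3/8 + 33*c^2/16 + 5*c/2 + 1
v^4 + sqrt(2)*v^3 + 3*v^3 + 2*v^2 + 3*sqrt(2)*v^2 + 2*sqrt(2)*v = v*(v + 1)*(v + 2)*(v + sqrt(2))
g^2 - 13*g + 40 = (g - 8)*(g - 5)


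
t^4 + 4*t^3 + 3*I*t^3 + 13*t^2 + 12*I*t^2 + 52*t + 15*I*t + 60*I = (t + 4)*(t - 3*I)*(t + I)*(t + 5*I)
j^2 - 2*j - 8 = (j - 4)*(j + 2)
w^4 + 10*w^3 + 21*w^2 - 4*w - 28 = (w - 1)*(w + 2)^2*(w + 7)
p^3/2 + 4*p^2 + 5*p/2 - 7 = (p/2 + 1)*(p - 1)*(p + 7)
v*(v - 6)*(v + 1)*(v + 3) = v^4 - 2*v^3 - 21*v^2 - 18*v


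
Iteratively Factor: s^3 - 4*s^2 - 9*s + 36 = (s - 3)*(s^2 - s - 12) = (s - 3)*(s + 3)*(s - 4)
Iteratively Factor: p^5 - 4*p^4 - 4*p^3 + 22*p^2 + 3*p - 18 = (p + 2)*(p^4 - 6*p^3 + 8*p^2 + 6*p - 9) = (p - 3)*(p + 2)*(p^3 - 3*p^2 - p + 3) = (p - 3)*(p + 1)*(p + 2)*(p^2 - 4*p + 3) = (p - 3)^2*(p + 1)*(p + 2)*(p - 1)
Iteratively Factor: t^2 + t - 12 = (t + 4)*(t - 3)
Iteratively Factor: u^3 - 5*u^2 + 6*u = (u - 3)*(u^2 - 2*u) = u*(u - 3)*(u - 2)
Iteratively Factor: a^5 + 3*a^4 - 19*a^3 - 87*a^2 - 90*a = (a + 2)*(a^4 + a^3 - 21*a^2 - 45*a) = (a + 2)*(a + 3)*(a^3 - 2*a^2 - 15*a) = a*(a + 2)*(a + 3)*(a^2 - 2*a - 15) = a*(a + 2)*(a + 3)^2*(a - 5)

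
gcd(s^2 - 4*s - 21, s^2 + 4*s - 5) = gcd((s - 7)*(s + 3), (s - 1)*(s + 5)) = 1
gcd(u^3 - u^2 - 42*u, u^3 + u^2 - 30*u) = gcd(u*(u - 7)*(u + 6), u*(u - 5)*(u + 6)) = u^2 + 6*u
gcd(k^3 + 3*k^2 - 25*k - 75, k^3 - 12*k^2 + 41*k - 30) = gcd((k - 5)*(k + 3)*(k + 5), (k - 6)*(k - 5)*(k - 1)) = k - 5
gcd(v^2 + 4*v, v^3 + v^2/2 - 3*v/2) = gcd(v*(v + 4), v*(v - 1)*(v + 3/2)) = v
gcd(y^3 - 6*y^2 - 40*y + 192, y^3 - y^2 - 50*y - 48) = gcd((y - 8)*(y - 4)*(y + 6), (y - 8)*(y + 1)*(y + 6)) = y^2 - 2*y - 48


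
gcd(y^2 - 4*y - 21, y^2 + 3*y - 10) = 1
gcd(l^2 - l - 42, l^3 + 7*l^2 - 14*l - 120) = l + 6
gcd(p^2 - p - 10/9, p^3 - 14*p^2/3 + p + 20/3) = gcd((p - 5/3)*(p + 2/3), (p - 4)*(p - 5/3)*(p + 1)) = p - 5/3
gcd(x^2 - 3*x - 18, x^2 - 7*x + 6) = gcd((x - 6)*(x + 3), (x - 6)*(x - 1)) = x - 6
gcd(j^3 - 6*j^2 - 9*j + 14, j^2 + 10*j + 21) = 1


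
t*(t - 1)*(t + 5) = t^3 + 4*t^2 - 5*t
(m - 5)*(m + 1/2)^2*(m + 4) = m^4 - 83*m^2/4 - 81*m/4 - 5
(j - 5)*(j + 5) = j^2 - 25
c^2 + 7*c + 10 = (c + 2)*(c + 5)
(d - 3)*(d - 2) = d^2 - 5*d + 6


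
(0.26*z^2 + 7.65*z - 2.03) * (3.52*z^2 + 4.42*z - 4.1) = 0.9152*z^4 + 28.0772*z^3 + 25.6014*z^2 - 40.3376*z + 8.323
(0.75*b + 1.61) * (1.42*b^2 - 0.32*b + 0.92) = 1.065*b^3 + 2.0462*b^2 + 0.1748*b + 1.4812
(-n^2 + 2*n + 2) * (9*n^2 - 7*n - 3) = -9*n^4 + 25*n^3 + 7*n^2 - 20*n - 6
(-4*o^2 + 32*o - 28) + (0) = -4*o^2 + 32*o - 28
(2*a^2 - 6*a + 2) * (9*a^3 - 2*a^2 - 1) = 18*a^5 - 58*a^4 + 30*a^3 - 6*a^2 + 6*a - 2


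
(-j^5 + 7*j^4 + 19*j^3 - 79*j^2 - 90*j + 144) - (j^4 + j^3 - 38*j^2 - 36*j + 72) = -j^5 + 6*j^4 + 18*j^3 - 41*j^2 - 54*j + 72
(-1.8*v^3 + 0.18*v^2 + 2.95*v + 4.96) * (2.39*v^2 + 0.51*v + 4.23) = -4.302*v^5 - 0.4878*v^4 - 0.4717*v^3 + 14.1203*v^2 + 15.0081*v + 20.9808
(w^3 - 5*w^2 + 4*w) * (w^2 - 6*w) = w^5 - 11*w^4 + 34*w^3 - 24*w^2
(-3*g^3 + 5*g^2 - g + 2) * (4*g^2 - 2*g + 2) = -12*g^5 + 26*g^4 - 20*g^3 + 20*g^2 - 6*g + 4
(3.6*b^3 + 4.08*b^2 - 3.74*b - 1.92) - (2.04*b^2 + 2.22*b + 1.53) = 3.6*b^3 + 2.04*b^2 - 5.96*b - 3.45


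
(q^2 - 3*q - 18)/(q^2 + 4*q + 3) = (q - 6)/(q + 1)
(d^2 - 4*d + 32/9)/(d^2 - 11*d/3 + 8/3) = (d - 4/3)/(d - 1)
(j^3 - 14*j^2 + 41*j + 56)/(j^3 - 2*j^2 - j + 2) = (j^2 - 15*j + 56)/(j^2 - 3*j + 2)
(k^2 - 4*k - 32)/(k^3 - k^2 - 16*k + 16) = (k - 8)/(k^2 - 5*k + 4)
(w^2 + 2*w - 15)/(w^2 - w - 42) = (-w^2 - 2*w + 15)/(-w^2 + w + 42)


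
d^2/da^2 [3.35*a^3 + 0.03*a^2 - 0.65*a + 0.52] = 20.1*a + 0.06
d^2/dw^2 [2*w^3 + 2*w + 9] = 12*w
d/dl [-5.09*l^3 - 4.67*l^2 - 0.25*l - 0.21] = -15.27*l^2 - 9.34*l - 0.25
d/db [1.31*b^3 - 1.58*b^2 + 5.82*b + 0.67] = 3.93*b^2 - 3.16*b + 5.82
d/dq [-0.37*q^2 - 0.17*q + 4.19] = -0.74*q - 0.17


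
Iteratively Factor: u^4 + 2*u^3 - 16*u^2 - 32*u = (u - 4)*(u^3 + 6*u^2 + 8*u) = u*(u - 4)*(u^2 + 6*u + 8) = u*(u - 4)*(u + 2)*(u + 4)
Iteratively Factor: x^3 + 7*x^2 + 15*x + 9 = (x + 1)*(x^2 + 6*x + 9) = (x + 1)*(x + 3)*(x + 3)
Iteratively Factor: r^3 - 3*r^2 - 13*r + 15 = (r + 3)*(r^2 - 6*r + 5) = (r - 1)*(r + 3)*(r - 5)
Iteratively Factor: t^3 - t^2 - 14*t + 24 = (t - 2)*(t^2 + t - 12) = (t - 2)*(t + 4)*(t - 3)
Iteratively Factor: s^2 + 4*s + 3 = (s + 1)*(s + 3)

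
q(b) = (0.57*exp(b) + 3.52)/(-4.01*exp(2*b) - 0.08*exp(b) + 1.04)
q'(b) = (0.57*exp(b) + 3.52)*(8.02*exp(2*b) + 0.08*exp(b))/(-4.01*exp(2*b) - 0.08*exp(b) + 1.04)^2 + 0.57*exp(b)/(-4.01*exp(2*b) - 0.08*exp(b) + 1.04) = (2.2857*exp(2*b) + 28.2304*exp(b) + 0.8744)*exp(b)/(16.0801*exp(4*b) + 0.6416*exp(3*b) - 8.3344*exp(2*b) - 0.1664*exp(b) + 1.0816)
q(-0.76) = 30.16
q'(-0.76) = 432.46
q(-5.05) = 3.39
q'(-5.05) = 0.01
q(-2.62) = 3.52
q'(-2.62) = 0.21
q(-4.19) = 3.40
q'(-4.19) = 0.02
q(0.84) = -0.23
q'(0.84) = 0.43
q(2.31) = -0.02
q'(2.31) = 0.03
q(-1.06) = 7.00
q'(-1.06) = 13.43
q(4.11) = -0.00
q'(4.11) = 0.00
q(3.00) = -0.00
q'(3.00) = 0.01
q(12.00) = 0.00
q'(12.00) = 0.00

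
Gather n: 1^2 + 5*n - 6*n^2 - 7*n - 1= -6*n^2 - 2*n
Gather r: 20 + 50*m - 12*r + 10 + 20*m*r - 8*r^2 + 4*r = 50*m - 8*r^2 + r*(20*m - 8) + 30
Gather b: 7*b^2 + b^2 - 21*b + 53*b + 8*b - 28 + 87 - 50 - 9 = 8*b^2 + 40*b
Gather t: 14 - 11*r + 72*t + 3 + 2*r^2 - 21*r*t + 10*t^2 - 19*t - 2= 2*r^2 - 11*r + 10*t^2 + t*(53 - 21*r) + 15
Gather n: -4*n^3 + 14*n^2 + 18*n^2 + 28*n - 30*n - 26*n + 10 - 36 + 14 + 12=-4*n^3 + 32*n^2 - 28*n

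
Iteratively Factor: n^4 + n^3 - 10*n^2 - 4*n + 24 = (n + 2)*(n^3 - n^2 - 8*n + 12) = (n + 2)*(n + 3)*(n^2 - 4*n + 4) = (n - 2)*(n + 2)*(n + 3)*(n - 2)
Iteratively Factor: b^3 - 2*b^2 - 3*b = (b + 1)*(b^2 - 3*b) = b*(b + 1)*(b - 3)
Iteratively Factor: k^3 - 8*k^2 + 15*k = (k)*(k^2 - 8*k + 15) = k*(k - 5)*(k - 3)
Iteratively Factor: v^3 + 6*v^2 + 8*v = (v + 4)*(v^2 + 2*v) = v*(v + 4)*(v + 2)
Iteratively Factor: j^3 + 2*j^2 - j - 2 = (j - 1)*(j^2 + 3*j + 2) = (j - 1)*(j + 2)*(j + 1)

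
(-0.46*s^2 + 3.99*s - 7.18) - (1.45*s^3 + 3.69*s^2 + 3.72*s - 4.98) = -1.45*s^3 - 4.15*s^2 + 0.27*s - 2.2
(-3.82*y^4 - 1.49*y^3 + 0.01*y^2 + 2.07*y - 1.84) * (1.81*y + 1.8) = -6.9142*y^5 - 9.5729*y^4 - 2.6639*y^3 + 3.7647*y^2 + 0.3956*y - 3.312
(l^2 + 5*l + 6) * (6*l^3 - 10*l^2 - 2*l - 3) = 6*l^5 + 20*l^4 - 16*l^3 - 73*l^2 - 27*l - 18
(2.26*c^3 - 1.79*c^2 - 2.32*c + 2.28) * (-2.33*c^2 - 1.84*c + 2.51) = -5.2658*c^5 + 0.0123000000000006*c^4 + 14.3718*c^3 - 5.5365*c^2 - 10.0184*c + 5.7228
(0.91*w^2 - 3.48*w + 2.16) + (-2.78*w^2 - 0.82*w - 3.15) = -1.87*w^2 - 4.3*w - 0.99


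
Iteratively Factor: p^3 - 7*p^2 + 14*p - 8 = (p - 1)*(p^2 - 6*p + 8) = (p - 4)*(p - 1)*(p - 2)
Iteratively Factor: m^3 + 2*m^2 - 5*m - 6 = (m + 3)*(m^2 - m - 2) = (m - 2)*(m + 3)*(m + 1)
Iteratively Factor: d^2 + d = (d)*(d + 1)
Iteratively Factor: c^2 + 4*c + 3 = (c + 3)*(c + 1)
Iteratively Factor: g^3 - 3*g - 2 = (g + 1)*(g^2 - g - 2) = (g - 2)*(g + 1)*(g + 1)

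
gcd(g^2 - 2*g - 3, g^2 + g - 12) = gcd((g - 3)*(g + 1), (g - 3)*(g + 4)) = g - 3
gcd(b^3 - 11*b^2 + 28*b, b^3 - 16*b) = b^2 - 4*b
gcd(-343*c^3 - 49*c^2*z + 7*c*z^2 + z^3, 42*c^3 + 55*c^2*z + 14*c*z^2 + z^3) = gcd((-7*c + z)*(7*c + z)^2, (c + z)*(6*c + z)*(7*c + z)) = 7*c + z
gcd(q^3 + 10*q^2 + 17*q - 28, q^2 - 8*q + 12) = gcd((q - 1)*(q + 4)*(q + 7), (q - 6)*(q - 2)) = 1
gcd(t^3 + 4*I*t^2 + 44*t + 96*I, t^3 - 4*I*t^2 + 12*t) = t^2 - 4*I*t + 12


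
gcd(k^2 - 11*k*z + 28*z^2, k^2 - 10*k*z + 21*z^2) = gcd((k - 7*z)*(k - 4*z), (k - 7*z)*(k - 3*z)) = -k + 7*z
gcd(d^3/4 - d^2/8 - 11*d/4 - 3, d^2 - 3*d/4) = 1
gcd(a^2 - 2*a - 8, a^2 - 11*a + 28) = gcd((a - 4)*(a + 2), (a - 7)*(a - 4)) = a - 4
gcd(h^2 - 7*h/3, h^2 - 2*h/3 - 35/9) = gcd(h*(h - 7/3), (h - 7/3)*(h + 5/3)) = h - 7/3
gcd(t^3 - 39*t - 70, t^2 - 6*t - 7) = t - 7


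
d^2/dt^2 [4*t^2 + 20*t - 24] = 8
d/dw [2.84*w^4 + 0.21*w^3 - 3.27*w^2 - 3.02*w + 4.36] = 11.36*w^3 + 0.63*w^2 - 6.54*w - 3.02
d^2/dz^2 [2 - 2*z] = 0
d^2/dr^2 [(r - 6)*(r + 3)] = 2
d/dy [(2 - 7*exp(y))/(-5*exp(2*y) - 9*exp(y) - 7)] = (-35*exp(2*y) + 20*exp(y) + 67)*exp(y)/(25*exp(4*y) + 90*exp(3*y) + 151*exp(2*y) + 126*exp(y) + 49)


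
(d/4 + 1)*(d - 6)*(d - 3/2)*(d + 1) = d^4/4 - 5*d^3/8 - 49*d^2/8 + 15*d/4 + 9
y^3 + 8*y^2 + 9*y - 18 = (y - 1)*(y + 3)*(y + 6)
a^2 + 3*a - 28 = (a - 4)*(a + 7)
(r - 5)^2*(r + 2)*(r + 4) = r^4 - 4*r^3 - 27*r^2 + 70*r + 200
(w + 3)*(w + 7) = w^2 + 10*w + 21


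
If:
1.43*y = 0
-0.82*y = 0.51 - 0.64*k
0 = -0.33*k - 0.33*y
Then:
No Solution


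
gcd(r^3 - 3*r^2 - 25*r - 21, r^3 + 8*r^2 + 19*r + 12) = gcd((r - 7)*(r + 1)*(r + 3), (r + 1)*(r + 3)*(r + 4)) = r^2 + 4*r + 3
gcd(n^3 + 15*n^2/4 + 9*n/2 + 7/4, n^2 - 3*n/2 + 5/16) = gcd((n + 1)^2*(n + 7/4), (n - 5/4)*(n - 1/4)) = 1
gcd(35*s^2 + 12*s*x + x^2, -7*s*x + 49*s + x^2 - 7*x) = 1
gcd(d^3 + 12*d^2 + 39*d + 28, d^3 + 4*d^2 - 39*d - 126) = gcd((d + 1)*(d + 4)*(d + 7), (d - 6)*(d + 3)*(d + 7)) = d + 7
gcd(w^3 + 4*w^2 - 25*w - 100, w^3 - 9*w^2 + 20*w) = w - 5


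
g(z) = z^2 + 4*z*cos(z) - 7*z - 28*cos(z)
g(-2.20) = 41.90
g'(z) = -4*z*sin(z) + 2*z + 28*sin(z) + 4*cos(z) - 7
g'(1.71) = 16.82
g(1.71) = -6.11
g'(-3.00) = -22.60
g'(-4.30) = 24.21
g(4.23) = -6.58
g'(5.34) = 0.65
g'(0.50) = 9.98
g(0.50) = -26.07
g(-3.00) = 69.60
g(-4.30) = 66.71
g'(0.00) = -3.00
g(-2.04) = 34.79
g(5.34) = -12.76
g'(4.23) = -10.21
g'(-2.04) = -45.14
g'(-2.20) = -43.51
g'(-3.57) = -0.21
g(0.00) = -28.00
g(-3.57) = 76.19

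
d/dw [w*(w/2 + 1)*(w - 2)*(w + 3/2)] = 2*w^3 + 9*w^2/4 - 4*w - 3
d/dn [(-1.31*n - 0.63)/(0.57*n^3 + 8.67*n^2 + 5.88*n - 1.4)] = (1.4934*n^3 + 12.435*n^2 + 10.9242*n + 5.5384)/(0.3249*n^6 + 9.8838*n^5 + 81.8721*n^4 + 100.3632*n^3 + 10.2984*n^2 - 16.464*n + 1.96)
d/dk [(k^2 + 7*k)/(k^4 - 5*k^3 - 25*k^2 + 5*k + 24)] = (-k*(k + 7)*(4*k^3 - 15*k^2 - 50*k + 5) + (2*k + 7)*(k^4 - 5*k^3 - 25*k^2 + 5*k + 24))/(k^4 - 5*k^3 - 25*k^2 + 5*k + 24)^2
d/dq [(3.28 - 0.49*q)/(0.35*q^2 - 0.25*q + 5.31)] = (0.1715*q^2 - 2.296*q - 1.7819)/(0.1225*q^4 - 0.175*q^3 + 3.7795*q^2 - 2.655*q + 28.1961)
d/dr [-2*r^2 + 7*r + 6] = 7 - 4*r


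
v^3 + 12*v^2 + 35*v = v*(v + 5)*(v + 7)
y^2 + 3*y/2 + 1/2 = (y + 1/2)*(y + 1)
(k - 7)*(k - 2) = k^2 - 9*k + 14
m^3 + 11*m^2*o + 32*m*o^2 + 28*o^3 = (m + 2*o)^2*(m + 7*o)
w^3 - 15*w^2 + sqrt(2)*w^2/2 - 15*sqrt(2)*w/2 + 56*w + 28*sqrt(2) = (w - 8)*(w - 7)*(w + sqrt(2)/2)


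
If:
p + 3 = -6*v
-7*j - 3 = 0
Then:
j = -3/7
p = -6*v - 3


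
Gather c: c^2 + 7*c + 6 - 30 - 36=c^2 + 7*c - 60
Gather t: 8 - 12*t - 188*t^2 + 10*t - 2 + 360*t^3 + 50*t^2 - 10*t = 360*t^3 - 138*t^2 - 12*t + 6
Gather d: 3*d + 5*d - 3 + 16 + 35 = 8*d + 48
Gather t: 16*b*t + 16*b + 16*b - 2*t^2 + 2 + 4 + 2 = 16*b*t + 32*b - 2*t^2 + 8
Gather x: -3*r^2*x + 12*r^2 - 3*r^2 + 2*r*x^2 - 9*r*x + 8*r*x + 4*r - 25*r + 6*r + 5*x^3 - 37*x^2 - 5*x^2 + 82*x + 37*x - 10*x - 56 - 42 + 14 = 9*r^2 - 15*r + 5*x^3 + x^2*(2*r - 42) + x*(-3*r^2 - r + 109) - 84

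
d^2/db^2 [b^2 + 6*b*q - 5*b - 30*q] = 2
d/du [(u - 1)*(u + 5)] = 2*u + 4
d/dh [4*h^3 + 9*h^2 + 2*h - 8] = 12*h^2 + 18*h + 2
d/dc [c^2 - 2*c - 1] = 2*c - 2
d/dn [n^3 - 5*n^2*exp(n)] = n*(-5*n*exp(n) + 3*n - 10*exp(n))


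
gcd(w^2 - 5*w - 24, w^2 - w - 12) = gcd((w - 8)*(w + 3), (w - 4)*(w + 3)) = w + 3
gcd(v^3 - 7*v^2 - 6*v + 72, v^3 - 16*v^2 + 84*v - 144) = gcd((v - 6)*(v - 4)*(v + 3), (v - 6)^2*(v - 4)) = v^2 - 10*v + 24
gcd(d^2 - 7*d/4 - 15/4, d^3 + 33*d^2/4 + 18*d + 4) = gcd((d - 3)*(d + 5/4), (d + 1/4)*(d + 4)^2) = 1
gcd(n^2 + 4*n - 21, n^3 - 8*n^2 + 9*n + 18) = n - 3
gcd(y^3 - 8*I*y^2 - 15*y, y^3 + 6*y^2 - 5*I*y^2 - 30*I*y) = y^2 - 5*I*y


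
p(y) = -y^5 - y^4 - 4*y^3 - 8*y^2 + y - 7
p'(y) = -5*y^4 - 4*y^3 - 12*y^2 - 16*y + 1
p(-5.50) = 4528.78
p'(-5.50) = -4183.81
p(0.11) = -6.99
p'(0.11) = -0.91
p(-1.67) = -7.14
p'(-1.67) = -26.01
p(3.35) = -791.67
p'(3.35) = -967.37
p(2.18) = -156.10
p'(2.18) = -245.28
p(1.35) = -37.88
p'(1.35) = -68.92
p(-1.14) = -12.37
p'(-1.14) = 1.13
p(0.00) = -7.00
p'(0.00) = 1.00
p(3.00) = -508.00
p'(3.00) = -668.00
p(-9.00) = 54740.00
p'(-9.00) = -30716.00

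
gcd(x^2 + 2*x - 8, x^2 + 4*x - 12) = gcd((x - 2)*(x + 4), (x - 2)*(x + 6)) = x - 2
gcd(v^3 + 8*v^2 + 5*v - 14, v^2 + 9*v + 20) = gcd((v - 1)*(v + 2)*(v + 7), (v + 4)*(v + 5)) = 1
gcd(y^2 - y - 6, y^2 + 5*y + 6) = y + 2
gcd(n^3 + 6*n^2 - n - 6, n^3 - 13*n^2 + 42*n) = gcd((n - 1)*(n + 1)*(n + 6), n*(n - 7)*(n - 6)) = 1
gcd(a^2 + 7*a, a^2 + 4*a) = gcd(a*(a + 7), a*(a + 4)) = a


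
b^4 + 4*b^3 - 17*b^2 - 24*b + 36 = (b - 3)*(b - 1)*(b + 2)*(b + 6)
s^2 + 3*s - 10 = (s - 2)*(s + 5)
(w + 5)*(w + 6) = w^2 + 11*w + 30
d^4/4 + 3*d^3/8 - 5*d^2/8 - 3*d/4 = d*(d/2 + 1/2)*(d/2 + 1)*(d - 3/2)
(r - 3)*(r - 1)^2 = r^3 - 5*r^2 + 7*r - 3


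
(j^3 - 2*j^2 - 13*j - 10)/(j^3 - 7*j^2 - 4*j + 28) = (j^2 - 4*j - 5)/(j^2 - 9*j + 14)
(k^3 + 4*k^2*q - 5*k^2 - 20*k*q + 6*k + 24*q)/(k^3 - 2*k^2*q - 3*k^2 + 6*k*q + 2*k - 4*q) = (-k^2 - 4*k*q + 3*k + 12*q)/(-k^2 + 2*k*q + k - 2*q)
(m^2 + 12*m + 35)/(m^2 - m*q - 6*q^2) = (-m^2 - 12*m - 35)/(-m^2 + m*q + 6*q^2)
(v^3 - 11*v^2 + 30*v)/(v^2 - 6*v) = v - 5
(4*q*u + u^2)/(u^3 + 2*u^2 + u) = (4*q + u)/(u^2 + 2*u + 1)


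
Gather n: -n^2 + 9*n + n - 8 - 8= -n^2 + 10*n - 16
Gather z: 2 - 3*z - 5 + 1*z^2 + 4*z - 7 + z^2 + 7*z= 2*z^2 + 8*z - 10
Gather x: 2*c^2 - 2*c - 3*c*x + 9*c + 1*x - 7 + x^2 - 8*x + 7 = 2*c^2 + 7*c + x^2 + x*(-3*c - 7)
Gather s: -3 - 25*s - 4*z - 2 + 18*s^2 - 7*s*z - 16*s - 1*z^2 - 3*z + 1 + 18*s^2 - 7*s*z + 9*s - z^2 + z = 36*s^2 + s*(-14*z - 32) - 2*z^2 - 6*z - 4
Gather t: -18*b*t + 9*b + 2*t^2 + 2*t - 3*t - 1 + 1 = 9*b + 2*t^2 + t*(-18*b - 1)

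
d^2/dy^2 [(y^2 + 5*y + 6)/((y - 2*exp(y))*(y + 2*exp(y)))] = 2*(8*y^4*exp(2*y) + 24*y^3*exp(2*y) + 5*y^3 + 32*y^2*exp(4*y) - 60*y^2*exp(2*y) + 18*y^2 + 96*y*exp(4*y) - 132*y*exp(2*y) + 48*exp(4*y) + 24*exp(2*y))/(y^6 - 12*y^4*exp(2*y) + 48*y^2*exp(4*y) - 64*exp(6*y))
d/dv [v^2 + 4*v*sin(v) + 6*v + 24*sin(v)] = 4*v*cos(v) + 2*v + 4*sin(v) + 24*cos(v) + 6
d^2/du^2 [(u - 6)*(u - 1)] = 2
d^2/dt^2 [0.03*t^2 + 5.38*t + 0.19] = 0.0600000000000000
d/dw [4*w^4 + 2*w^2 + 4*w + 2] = 16*w^3 + 4*w + 4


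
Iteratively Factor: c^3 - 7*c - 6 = (c + 1)*(c^2 - c - 6) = (c - 3)*(c + 1)*(c + 2)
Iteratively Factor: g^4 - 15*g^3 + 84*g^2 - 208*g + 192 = (g - 4)*(g^3 - 11*g^2 + 40*g - 48) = (g - 4)*(g - 3)*(g^2 - 8*g + 16) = (g - 4)^2*(g - 3)*(g - 4)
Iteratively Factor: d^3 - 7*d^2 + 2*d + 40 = (d - 5)*(d^2 - 2*d - 8) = (d - 5)*(d + 2)*(d - 4)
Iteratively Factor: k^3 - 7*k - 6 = (k + 1)*(k^2 - k - 6) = (k + 1)*(k + 2)*(k - 3)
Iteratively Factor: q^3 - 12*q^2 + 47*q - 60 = (q - 5)*(q^2 - 7*q + 12) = (q - 5)*(q - 4)*(q - 3)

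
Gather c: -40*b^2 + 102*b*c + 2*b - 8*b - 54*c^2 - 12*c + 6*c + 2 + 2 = -40*b^2 - 6*b - 54*c^2 + c*(102*b - 6) + 4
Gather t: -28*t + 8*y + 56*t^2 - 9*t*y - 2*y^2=56*t^2 + t*(-9*y - 28) - 2*y^2 + 8*y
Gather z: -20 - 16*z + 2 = -16*z - 18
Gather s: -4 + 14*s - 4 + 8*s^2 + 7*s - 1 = 8*s^2 + 21*s - 9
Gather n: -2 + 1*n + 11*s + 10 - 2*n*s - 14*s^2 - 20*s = n*(1 - 2*s) - 14*s^2 - 9*s + 8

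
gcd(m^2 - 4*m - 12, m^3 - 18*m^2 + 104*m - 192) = m - 6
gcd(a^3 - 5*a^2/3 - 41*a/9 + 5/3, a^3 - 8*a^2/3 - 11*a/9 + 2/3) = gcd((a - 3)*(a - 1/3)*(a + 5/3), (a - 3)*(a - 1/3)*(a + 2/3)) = a^2 - 10*a/3 + 1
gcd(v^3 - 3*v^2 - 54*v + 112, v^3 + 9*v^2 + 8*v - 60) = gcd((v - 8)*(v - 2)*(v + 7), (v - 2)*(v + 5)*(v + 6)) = v - 2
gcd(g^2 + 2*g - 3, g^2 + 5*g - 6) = g - 1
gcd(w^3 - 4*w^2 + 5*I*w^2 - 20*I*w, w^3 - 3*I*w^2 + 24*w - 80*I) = w + 5*I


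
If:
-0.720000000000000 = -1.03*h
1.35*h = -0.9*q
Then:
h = 0.70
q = -1.05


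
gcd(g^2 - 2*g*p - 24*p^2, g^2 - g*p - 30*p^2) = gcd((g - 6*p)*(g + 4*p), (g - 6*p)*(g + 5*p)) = -g + 6*p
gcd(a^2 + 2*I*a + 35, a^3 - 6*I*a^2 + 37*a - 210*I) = a - 5*I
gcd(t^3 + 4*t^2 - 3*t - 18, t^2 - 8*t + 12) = t - 2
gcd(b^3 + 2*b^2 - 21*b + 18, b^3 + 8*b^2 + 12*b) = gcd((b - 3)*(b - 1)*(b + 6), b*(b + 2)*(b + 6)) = b + 6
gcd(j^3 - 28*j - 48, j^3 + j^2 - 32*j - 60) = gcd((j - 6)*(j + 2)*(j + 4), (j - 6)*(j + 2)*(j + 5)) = j^2 - 4*j - 12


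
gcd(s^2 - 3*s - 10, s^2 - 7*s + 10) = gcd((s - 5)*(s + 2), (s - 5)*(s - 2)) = s - 5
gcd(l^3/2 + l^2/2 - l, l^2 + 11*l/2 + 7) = l + 2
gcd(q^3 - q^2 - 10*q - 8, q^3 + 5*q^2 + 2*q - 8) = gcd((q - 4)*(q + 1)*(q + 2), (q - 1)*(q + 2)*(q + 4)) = q + 2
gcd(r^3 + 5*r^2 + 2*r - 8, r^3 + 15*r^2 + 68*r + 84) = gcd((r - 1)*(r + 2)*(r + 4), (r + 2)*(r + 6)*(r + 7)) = r + 2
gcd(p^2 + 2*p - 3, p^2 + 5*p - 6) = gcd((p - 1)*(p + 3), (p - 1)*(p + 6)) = p - 1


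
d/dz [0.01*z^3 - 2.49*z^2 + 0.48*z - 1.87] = 0.03*z^2 - 4.98*z + 0.48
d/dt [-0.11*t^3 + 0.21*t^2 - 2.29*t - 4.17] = -0.33*t^2 + 0.42*t - 2.29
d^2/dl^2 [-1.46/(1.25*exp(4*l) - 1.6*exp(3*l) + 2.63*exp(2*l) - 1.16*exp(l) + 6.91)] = (-1.46*(5.0*exp(3*l) - 4.8*exp(2*l) + 5.26*exp(l) - 1.16)*(10.0*exp(3*l) - 9.6*exp(2*l) + 10.52*exp(l) - 2.32)*exp(l) + (29.2*exp(3*l) - 21.024*exp(2*l) + 15.3592*exp(l) - 1.6936)*(1.25*exp(4*l) - 1.6*exp(3*l) + 2.63*exp(2*l) - 1.16*exp(l) + 6.91))*exp(l)/(1.25*exp(4*l) - 1.6*exp(3*l) + 2.63*exp(2*l) - 1.16*exp(l) + 6.91)^3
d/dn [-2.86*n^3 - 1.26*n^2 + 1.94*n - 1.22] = -8.58*n^2 - 2.52*n + 1.94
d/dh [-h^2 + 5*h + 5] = 5 - 2*h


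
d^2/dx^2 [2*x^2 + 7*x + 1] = 4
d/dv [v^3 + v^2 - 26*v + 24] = 3*v^2 + 2*v - 26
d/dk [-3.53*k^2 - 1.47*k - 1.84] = -7.06*k - 1.47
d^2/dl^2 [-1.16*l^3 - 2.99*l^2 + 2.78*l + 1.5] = -6.96*l - 5.98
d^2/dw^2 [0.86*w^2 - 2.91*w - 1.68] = 1.72000000000000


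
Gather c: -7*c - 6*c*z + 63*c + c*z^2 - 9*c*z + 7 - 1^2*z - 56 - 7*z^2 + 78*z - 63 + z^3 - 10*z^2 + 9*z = c*(z^2 - 15*z + 56) + z^3 - 17*z^2 + 86*z - 112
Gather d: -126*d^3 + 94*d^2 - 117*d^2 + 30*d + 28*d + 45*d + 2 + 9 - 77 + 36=-126*d^3 - 23*d^2 + 103*d - 30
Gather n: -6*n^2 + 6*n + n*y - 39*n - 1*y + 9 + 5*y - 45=-6*n^2 + n*(y - 33) + 4*y - 36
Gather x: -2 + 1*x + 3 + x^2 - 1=x^2 + x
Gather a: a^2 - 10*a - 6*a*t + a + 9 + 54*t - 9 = a^2 + a*(-6*t - 9) + 54*t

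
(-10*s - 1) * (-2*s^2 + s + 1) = 20*s^3 - 8*s^2 - 11*s - 1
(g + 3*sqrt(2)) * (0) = 0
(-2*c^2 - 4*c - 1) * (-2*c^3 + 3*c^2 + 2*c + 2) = 4*c^5 + 2*c^4 - 14*c^3 - 15*c^2 - 10*c - 2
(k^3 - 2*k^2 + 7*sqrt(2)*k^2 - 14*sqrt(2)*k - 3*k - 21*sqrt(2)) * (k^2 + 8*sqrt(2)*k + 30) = k^5 - 2*k^4 + 15*sqrt(2)*k^4 - 30*sqrt(2)*k^3 + 139*k^3 - 284*k^2 + 165*sqrt(2)*k^2 - 420*sqrt(2)*k - 426*k - 630*sqrt(2)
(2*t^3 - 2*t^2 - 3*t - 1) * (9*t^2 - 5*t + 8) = 18*t^5 - 28*t^4 - t^3 - 10*t^2 - 19*t - 8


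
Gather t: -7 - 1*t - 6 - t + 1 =-2*t - 12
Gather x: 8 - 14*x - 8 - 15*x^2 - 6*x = -15*x^2 - 20*x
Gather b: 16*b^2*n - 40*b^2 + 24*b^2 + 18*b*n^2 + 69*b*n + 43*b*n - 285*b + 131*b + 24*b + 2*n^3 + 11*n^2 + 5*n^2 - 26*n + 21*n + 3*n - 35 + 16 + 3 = b^2*(16*n - 16) + b*(18*n^2 + 112*n - 130) + 2*n^3 + 16*n^2 - 2*n - 16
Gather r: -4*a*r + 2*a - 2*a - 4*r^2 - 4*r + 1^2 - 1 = -4*r^2 + r*(-4*a - 4)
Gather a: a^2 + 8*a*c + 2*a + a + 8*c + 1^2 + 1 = a^2 + a*(8*c + 3) + 8*c + 2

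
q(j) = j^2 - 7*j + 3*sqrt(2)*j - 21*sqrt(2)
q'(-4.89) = -12.54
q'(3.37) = 3.98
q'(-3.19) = -9.14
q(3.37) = -27.63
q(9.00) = 26.49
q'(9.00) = 15.24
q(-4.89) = 7.70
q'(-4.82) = -12.40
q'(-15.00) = -32.76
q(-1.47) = -23.48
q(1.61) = -31.55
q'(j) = 2*j - 7 + 3*sqrt(2)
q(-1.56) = -22.96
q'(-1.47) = -5.70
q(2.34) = -30.68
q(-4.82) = 6.82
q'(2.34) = 1.92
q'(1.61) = 0.46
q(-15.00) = 236.66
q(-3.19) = -10.73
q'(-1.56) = -5.88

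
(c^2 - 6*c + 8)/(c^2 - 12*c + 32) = (c - 2)/(c - 8)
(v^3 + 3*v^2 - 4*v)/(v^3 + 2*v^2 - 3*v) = (v + 4)/(v + 3)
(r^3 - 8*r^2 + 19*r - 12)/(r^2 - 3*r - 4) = (r^2 - 4*r + 3)/(r + 1)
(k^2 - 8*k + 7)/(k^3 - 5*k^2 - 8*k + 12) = (k - 7)/(k^2 - 4*k - 12)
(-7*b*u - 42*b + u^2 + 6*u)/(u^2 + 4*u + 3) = (-7*b*u - 42*b + u^2 + 6*u)/(u^2 + 4*u + 3)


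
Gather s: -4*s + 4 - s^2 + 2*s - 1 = -s^2 - 2*s + 3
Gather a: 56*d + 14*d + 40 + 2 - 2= 70*d + 40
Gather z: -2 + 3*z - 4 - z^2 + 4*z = -z^2 + 7*z - 6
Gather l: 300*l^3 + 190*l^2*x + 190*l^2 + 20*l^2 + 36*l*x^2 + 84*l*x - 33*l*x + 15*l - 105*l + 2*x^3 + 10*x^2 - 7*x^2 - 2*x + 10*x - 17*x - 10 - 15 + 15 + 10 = 300*l^3 + l^2*(190*x + 210) + l*(36*x^2 + 51*x - 90) + 2*x^3 + 3*x^2 - 9*x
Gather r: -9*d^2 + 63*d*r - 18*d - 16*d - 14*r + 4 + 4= -9*d^2 - 34*d + r*(63*d - 14) + 8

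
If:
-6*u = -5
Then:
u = 5/6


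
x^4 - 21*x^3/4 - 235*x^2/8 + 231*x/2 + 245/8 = (x - 7)*(x - 7/2)*(x + 1/4)*(x + 5)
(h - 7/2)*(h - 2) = h^2 - 11*h/2 + 7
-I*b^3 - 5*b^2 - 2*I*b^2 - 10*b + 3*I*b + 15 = (b + 3)*(b - 5*I)*(-I*b + I)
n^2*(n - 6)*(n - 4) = n^4 - 10*n^3 + 24*n^2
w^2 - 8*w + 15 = (w - 5)*(w - 3)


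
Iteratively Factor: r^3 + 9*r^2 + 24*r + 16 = (r + 4)*(r^2 + 5*r + 4) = (r + 1)*(r + 4)*(r + 4)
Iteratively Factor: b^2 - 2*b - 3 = (b - 3)*(b + 1)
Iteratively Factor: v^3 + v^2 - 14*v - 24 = (v + 2)*(v^2 - v - 12) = (v + 2)*(v + 3)*(v - 4)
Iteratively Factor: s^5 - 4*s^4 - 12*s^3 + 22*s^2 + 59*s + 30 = (s + 1)*(s^4 - 5*s^3 - 7*s^2 + 29*s + 30) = (s + 1)^2*(s^3 - 6*s^2 - s + 30) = (s - 3)*(s + 1)^2*(s^2 - 3*s - 10) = (s - 5)*(s - 3)*(s + 1)^2*(s + 2)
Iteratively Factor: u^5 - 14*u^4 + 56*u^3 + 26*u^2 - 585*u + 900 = (u - 5)*(u^4 - 9*u^3 + 11*u^2 + 81*u - 180) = (u - 5)*(u - 4)*(u^3 - 5*u^2 - 9*u + 45) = (u - 5)*(u - 4)*(u - 3)*(u^2 - 2*u - 15) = (u - 5)*(u - 4)*(u - 3)*(u + 3)*(u - 5)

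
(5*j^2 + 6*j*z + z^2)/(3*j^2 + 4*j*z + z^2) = (5*j + z)/(3*j + z)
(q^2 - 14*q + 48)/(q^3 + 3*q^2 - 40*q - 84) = (q - 8)/(q^2 + 9*q + 14)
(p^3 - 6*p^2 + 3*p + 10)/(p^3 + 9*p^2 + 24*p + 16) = (p^2 - 7*p + 10)/(p^2 + 8*p + 16)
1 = 1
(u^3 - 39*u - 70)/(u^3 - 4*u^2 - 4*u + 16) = (u^2 - 2*u - 35)/(u^2 - 6*u + 8)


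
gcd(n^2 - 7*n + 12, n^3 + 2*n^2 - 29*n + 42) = n - 3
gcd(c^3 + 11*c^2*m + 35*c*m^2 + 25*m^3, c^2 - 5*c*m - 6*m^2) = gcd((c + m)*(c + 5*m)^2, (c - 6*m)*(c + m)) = c + m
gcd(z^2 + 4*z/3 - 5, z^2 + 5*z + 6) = z + 3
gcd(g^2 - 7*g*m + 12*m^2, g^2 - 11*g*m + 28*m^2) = g - 4*m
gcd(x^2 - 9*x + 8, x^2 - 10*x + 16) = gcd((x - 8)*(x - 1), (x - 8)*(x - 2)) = x - 8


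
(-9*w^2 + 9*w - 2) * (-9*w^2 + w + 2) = 81*w^4 - 90*w^3 + 9*w^2 + 16*w - 4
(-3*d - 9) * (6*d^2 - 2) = -18*d^3 - 54*d^2 + 6*d + 18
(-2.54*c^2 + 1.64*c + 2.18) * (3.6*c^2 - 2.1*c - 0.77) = -9.144*c^4 + 11.238*c^3 + 6.3598*c^2 - 5.8408*c - 1.6786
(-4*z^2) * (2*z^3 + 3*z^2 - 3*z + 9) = -8*z^5 - 12*z^4 + 12*z^3 - 36*z^2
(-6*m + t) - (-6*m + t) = 0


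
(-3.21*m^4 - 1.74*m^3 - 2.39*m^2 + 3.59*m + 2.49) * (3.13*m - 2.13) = -10.0473*m^5 + 1.3911*m^4 - 3.7745*m^3 + 16.3274*m^2 + 0.147000000000001*m - 5.3037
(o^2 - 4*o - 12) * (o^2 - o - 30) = o^4 - 5*o^3 - 38*o^2 + 132*o + 360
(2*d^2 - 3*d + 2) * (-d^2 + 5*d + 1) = -2*d^4 + 13*d^3 - 15*d^2 + 7*d + 2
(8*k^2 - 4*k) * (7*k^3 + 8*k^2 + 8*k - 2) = 56*k^5 + 36*k^4 + 32*k^3 - 48*k^2 + 8*k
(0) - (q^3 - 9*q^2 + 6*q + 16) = -q^3 + 9*q^2 - 6*q - 16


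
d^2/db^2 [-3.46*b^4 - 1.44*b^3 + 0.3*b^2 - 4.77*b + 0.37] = -41.52*b^2 - 8.64*b + 0.6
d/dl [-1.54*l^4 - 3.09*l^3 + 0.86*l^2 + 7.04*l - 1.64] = -6.16*l^3 - 9.27*l^2 + 1.72*l + 7.04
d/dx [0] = 0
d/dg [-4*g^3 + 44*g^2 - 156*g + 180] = -12*g^2 + 88*g - 156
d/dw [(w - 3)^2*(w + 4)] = (w - 3)*(3*w + 5)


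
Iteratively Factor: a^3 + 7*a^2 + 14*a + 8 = (a + 1)*(a^2 + 6*a + 8) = (a + 1)*(a + 4)*(a + 2)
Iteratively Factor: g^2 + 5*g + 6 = (g + 2)*(g + 3)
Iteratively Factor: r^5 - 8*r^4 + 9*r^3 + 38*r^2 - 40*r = (r + 2)*(r^4 - 10*r^3 + 29*r^2 - 20*r) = (r - 1)*(r + 2)*(r^3 - 9*r^2 + 20*r) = r*(r - 1)*(r + 2)*(r^2 - 9*r + 20) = r*(r - 5)*(r - 1)*(r + 2)*(r - 4)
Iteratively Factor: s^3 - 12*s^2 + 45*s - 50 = (s - 2)*(s^2 - 10*s + 25) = (s - 5)*(s - 2)*(s - 5)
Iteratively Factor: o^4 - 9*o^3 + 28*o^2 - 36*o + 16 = (o - 1)*(o^3 - 8*o^2 + 20*o - 16) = (o - 2)*(o - 1)*(o^2 - 6*o + 8) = (o - 4)*(o - 2)*(o - 1)*(o - 2)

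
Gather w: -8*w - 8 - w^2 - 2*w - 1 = -w^2 - 10*w - 9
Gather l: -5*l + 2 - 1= 1 - 5*l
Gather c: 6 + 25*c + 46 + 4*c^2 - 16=4*c^2 + 25*c + 36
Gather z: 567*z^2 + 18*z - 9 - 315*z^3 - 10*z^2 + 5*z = -315*z^3 + 557*z^2 + 23*z - 9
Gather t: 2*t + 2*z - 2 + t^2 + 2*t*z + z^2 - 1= t^2 + t*(2*z + 2) + z^2 + 2*z - 3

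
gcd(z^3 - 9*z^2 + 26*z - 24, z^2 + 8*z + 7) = 1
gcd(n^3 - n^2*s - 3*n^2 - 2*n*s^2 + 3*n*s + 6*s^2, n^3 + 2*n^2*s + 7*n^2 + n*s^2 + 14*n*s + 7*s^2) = n + s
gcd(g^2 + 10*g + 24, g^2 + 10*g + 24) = g^2 + 10*g + 24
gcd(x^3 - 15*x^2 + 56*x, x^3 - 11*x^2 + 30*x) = x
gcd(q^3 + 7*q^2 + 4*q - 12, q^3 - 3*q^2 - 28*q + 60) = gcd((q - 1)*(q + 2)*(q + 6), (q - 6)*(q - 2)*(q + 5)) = 1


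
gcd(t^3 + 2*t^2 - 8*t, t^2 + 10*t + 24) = t + 4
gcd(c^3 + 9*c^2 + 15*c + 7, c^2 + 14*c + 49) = c + 7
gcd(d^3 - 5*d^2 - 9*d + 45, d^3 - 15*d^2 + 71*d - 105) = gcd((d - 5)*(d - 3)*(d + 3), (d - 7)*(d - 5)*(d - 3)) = d^2 - 8*d + 15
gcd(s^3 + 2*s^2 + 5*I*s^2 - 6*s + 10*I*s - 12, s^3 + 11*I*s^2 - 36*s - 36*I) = s^2 + 5*I*s - 6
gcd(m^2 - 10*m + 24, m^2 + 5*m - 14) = 1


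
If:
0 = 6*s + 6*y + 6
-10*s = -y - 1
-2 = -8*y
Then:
No Solution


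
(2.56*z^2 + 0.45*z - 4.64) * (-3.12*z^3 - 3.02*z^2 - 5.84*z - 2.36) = -7.9872*z^5 - 9.1352*z^4 - 1.8326*z^3 + 5.3432*z^2 + 26.0356*z + 10.9504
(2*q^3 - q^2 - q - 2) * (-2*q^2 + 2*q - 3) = -4*q^5 + 6*q^4 - 6*q^3 + 5*q^2 - q + 6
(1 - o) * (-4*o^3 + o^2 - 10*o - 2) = 4*o^4 - 5*o^3 + 11*o^2 - 8*o - 2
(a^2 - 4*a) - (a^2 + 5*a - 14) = 14 - 9*a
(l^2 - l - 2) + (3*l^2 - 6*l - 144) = 4*l^2 - 7*l - 146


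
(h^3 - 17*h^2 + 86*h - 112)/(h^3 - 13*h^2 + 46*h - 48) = (h - 7)/(h - 3)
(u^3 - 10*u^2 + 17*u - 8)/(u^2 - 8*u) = u - 2 + 1/u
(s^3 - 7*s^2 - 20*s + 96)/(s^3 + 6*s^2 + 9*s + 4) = (s^2 - 11*s + 24)/(s^2 + 2*s + 1)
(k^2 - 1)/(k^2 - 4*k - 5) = (k - 1)/(k - 5)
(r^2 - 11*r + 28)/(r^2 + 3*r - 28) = (r - 7)/(r + 7)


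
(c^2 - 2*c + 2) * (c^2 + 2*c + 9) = c^4 + 7*c^2 - 14*c + 18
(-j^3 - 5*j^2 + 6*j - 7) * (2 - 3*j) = 3*j^4 + 13*j^3 - 28*j^2 + 33*j - 14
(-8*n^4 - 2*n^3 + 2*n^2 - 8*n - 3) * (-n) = 8*n^5 + 2*n^4 - 2*n^3 + 8*n^2 + 3*n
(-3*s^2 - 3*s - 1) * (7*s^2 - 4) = -21*s^4 - 21*s^3 + 5*s^2 + 12*s + 4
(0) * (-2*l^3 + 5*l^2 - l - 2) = 0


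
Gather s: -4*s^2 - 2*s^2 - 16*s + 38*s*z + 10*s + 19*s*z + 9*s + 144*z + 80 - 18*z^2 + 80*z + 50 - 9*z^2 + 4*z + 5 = -6*s^2 + s*(57*z + 3) - 27*z^2 + 228*z + 135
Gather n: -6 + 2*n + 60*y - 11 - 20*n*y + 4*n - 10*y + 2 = n*(6 - 20*y) + 50*y - 15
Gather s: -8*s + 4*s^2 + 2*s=4*s^2 - 6*s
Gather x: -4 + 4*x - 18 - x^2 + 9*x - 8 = -x^2 + 13*x - 30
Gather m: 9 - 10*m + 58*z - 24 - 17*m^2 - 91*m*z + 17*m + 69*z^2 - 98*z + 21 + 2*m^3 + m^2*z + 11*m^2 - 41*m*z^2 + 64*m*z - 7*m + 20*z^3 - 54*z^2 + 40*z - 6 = 2*m^3 + m^2*(z - 6) + m*(-41*z^2 - 27*z) + 20*z^3 + 15*z^2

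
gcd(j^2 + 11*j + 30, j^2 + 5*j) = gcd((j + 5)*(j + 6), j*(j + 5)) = j + 5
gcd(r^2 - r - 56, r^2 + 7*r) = r + 7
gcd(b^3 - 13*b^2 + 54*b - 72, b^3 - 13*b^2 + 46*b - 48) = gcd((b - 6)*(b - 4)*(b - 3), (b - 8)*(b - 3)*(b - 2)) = b - 3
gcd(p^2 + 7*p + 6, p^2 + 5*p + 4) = p + 1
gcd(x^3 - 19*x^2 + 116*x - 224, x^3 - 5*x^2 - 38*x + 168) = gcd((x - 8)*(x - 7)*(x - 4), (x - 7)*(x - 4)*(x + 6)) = x^2 - 11*x + 28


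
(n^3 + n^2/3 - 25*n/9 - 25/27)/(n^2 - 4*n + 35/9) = (9*n^2 + 18*n + 5)/(3*(3*n - 7))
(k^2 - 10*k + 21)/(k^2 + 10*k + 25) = (k^2 - 10*k + 21)/(k^2 + 10*k + 25)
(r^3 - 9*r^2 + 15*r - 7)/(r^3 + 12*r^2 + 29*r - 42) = (r^2 - 8*r + 7)/(r^2 + 13*r + 42)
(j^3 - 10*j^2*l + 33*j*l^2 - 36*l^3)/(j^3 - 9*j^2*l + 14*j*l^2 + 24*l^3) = (j^2 - 6*j*l + 9*l^2)/(j^2 - 5*j*l - 6*l^2)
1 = 1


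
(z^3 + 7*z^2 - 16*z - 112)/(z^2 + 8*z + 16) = (z^2 + 3*z - 28)/(z + 4)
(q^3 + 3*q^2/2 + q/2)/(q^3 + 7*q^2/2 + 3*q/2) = (q + 1)/(q + 3)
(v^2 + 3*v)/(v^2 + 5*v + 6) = v/(v + 2)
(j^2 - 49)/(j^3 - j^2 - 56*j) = (j - 7)/(j*(j - 8))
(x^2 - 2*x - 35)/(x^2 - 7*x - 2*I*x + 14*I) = (x + 5)/(x - 2*I)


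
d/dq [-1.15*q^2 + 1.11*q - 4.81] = 1.11 - 2.3*q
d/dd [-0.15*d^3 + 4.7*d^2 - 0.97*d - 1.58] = -0.45*d^2 + 9.4*d - 0.97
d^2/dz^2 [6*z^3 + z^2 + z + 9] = 36*z + 2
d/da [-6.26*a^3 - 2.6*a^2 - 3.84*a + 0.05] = -18.78*a^2 - 5.2*a - 3.84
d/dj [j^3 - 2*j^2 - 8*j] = 3*j^2 - 4*j - 8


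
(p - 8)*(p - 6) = p^2 - 14*p + 48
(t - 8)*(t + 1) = t^2 - 7*t - 8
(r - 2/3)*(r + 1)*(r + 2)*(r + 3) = r^4 + 16*r^3/3 + 7*r^2 - 4*r/3 - 4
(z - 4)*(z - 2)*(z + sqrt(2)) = z^3 - 6*z^2 + sqrt(2)*z^2 - 6*sqrt(2)*z + 8*z + 8*sqrt(2)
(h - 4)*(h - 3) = h^2 - 7*h + 12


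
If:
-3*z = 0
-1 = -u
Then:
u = 1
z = 0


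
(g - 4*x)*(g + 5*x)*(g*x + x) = g^3*x + g^2*x^2 + g^2*x - 20*g*x^3 + g*x^2 - 20*x^3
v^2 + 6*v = v*(v + 6)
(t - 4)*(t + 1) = t^2 - 3*t - 4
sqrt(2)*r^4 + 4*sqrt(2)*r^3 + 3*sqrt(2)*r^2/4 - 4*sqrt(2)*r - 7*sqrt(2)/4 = (r - 1)*(r + 1)*(r + 7/2)*(sqrt(2)*r + sqrt(2)/2)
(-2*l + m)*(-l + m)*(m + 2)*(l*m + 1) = 2*l^3*m^2 + 4*l^3*m - 3*l^2*m^3 - 6*l^2*m^2 + 2*l^2*m + 4*l^2 + l*m^4 + 2*l*m^3 - 3*l*m^2 - 6*l*m + m^3 + 2*m^2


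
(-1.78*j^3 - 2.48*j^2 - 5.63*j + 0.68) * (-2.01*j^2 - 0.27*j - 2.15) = 3.5778*j^5 + 5.4654*j^4 + 15.8129*j^3 + 5.4853*j^2 + 11.9209*j - 1.462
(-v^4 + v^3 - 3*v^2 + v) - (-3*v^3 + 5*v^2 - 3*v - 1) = -v^4 + 4*v^3 - 8*v^2 + 4*v + 1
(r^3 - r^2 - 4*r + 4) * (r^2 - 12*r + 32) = r^5 - 13*r^4 + 40*r^3 + 20*r^2 - 176*r + 128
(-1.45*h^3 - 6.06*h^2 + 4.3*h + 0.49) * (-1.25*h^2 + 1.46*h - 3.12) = 1.8125*h^5 + 5.458*h^4 - 9.6986*h^3 + 24.5727*h^2 - 12.7006*h - 1.5288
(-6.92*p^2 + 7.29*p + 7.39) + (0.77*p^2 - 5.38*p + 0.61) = -6.15*p^2 + 1.91*p + 8.0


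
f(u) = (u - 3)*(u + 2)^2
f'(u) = (u - 3)*(2*u + 4) + (u + 2)^2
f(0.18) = -13.40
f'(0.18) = -7.54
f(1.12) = -18.30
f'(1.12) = -2.00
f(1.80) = -17.33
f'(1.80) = 5.32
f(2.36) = -12.17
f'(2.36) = 13.43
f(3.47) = 14.06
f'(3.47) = 35.06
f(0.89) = -17.62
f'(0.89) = -3.84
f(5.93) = 184.25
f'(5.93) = 109.35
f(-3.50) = -14.62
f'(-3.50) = 21.75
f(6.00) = 192.00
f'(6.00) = 112.00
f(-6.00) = -144.00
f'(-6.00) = 88.00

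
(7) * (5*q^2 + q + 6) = 35*q^2 + 7*q + 42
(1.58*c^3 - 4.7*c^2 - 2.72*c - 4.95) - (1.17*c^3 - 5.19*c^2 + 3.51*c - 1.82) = 0.41*c^3 + 0.49*c^2 - 6.23*c - 3.13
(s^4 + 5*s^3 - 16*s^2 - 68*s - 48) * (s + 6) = s^5 + 11*s^4 + 14*s^3 - 164*s^2 - 456*s - 288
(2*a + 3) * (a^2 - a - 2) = 2*a^3 + a^2 - 7*a - 6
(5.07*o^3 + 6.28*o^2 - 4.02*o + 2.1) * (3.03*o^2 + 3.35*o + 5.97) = 15.3621*o^5 + 36.0129*o^4 + 39.1253*o^3 + 30.3876*o^2 - 16.9644*o + 12.537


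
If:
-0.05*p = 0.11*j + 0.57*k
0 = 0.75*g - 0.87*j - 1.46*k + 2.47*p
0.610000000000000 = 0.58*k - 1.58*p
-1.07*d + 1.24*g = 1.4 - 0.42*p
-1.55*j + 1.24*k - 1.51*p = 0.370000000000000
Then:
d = 0.21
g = 1.44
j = 0.14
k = 0.01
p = -0.38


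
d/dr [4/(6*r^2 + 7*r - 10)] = 4*(-12*r - 7)/(6*r^2 + 7*r - 10)^2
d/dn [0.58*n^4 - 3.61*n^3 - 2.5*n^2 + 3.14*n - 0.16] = 2.32*n^3 - 10.83*n^2 - 5.0*n + 3.14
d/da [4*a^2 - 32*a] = 8*a - 32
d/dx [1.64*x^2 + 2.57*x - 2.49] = 3.28*x + 2.57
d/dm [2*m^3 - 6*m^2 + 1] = 6*m*(m - 2)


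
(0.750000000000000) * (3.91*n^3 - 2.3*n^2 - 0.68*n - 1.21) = 2.9325*n^3 - 1.725*n^2 - 0.51*n - 0.9075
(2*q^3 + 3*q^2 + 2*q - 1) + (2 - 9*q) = 2*q^3 + 3*q^2 - 7*q + 1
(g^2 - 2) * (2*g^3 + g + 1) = 2*g^5 - 3*g^3 + g^2 - 2*g - 2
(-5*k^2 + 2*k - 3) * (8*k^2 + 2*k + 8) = -40*k^4 + 6*k^3 - 60*k^2 + 10*k - 24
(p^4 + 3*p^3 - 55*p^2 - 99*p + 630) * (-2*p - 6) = -2*p^5 - 12*p^4 + 92*p^3 + 528*p^2 - 666*p - 3780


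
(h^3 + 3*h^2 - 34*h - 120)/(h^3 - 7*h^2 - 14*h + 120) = (h + 5)/(h - 5)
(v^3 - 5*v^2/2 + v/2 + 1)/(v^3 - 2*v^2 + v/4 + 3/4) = 2*(v - 2)/(2*v - 3)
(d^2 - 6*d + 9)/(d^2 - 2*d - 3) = (d - 3)/(d + 1)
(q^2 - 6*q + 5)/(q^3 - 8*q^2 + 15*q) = (q - 1)/(q*(q - 3))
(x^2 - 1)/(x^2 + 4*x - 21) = (x^2 - 1)/(x^2 + 4*x - 21)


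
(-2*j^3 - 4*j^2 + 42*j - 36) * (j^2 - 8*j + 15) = -2*j^5 + 12*j^4 + 44*j^3 - 432*j^2 + 918*j - 540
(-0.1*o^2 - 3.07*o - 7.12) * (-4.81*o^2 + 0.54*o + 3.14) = 0.481*o^4 + 14.7127*o^3 + 32.2754*o^2 - 13.4846*o - 22.3568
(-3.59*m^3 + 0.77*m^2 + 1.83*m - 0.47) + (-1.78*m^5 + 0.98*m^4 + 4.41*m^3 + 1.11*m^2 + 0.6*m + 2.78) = -1.78*m^5 + 0.98*m^4 + 0.82*m^3 + 1.88*m^2 + 2.43*m + 2.31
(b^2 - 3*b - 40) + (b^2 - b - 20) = 2*b^2 - 4*b - 60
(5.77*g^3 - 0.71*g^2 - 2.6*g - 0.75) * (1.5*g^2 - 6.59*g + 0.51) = 8.655*g^5 - 39.0893*g^4 + 3.7216*g^3 + 15.6469*g^2 + 3.6165*g - 0.3825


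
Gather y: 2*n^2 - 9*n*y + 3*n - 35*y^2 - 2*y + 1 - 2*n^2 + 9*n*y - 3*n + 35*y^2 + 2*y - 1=0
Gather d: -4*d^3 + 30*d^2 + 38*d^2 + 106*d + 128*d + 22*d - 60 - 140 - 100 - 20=-4*d^3 + 68*d^2 + 256*d - 320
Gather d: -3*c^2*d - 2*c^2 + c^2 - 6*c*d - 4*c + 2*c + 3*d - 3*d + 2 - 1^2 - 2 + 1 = -c^2 - 2*c + d*(-3*c^2 - 6*c)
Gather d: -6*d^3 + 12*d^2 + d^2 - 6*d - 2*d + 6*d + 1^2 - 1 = -6*d^3 + 13*d^2 - 2*d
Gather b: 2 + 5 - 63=-56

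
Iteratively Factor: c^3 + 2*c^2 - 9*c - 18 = (c - 3)*(c^2 + 5*c + 6) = (c - 3)*(c + 2)*(c + 3)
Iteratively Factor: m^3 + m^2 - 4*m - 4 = (m - 2)*(m^2 + 3*m + 2) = (m - 2)*(m + 2)*(m + 1)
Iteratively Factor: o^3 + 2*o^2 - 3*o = (o - 1)*(o^2 + 3*o) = o*(o - 1)*(o + 3)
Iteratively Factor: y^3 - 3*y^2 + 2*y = (y)*(y^2 - 3*y + 2) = y*(y - 1)*(y - 2)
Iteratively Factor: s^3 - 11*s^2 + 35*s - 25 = (s - 5)*(s^2 - 6*s + 5) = (s - 5)*(s - 1)*(s - 5)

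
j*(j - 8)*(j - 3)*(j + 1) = j^4 - 10*j^3 + 13*j^2 + 24*j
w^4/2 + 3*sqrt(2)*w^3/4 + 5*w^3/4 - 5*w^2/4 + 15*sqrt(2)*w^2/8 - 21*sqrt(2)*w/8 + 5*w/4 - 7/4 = (w/2 + sqrt(2)/2)*(w - 1)*(w + 7/2)*(w + sqrt(2)/2)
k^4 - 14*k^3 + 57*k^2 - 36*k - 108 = (k - 6)^2*(k - 3)*(k + 1)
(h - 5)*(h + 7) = h^2 + 2*h - 35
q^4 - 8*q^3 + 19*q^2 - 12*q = q*(q - 4)*(q - 3)*(q - 1)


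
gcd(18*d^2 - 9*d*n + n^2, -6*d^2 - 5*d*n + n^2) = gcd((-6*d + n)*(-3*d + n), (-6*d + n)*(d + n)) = 6*d - n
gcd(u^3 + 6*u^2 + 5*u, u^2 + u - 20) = u + 5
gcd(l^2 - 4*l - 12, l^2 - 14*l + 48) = l - 6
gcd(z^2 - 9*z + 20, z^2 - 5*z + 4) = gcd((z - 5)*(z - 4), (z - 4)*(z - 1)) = z - 4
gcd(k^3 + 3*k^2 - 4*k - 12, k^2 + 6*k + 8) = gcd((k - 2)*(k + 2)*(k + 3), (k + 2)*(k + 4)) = k + 2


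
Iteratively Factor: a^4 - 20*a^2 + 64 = (a + 2)*(a^3 - 2*a^2 - 16*a + 32) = (a - 4)*(a + 2)*(a^2 + 2*a - 8) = (a - 4)*(a + 2)*(a + 4)*(a - 2)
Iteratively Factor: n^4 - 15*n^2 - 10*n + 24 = (n - 1)*(n^3 + n^2 - 14*n - 24) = (n - 1)*(n + 3)*(n^2 - 2*n - 8) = (n - 4)*(n - 1)*(n + 3)*(n + 2)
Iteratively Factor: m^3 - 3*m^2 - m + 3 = (m - 1)*(m^2 - 2*m - 3) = (m - 1)*(m + 1)*(m - 3)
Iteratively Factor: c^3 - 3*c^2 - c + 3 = (c - 3)*(c^2 - 1) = (c - 3)*(c + 1)*(c - 1)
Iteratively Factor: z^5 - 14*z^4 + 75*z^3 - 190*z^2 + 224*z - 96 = (z - 4)*(z^4 - 10*z^3 + 35*z^2 - 50*z + 24) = (z - 4)*(z - 3)*(z^3 - 7*z^2 + 14*z - 8) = (z - 4)^2*(z - 3)*(z^2 - 3*z + 2) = (z - 4)^2*(z - 3)*(z - 1)*(z - 2)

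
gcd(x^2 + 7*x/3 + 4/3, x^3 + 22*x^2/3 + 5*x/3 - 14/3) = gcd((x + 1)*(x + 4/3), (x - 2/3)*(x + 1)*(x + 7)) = x + 1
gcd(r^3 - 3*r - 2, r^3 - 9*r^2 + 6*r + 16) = r^2 - r - 2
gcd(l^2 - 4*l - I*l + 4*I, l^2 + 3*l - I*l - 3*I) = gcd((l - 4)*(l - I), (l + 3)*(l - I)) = l - I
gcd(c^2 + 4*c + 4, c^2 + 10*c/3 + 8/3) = c + 2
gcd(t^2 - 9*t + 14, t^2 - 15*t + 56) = t - 7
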